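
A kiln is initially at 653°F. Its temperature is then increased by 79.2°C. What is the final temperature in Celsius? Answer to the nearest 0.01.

424.20°C

Initial temperature in Celsius: (653 - 32) × 5/9 = 345.0000°C.
Final Celsius temperature: 345.0000 + 79.2000 = 424.2000°C.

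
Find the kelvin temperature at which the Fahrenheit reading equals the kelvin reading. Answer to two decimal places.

574.59 K

Let K be the kelvin reading. The Fahrenheit reading is F = 1.8·K - 459.67.
Set F = K: 1.8·K - 459.67 = K.
(0.8)·K = 459.67  ⇒  K = 574.59.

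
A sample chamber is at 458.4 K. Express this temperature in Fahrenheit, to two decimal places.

In Celsius: 458.4 - 273.15 = 185.2500°C.
In Fahrenheit: 185.2500 × 1.8 + 32 = 365.45°F.

365.45°F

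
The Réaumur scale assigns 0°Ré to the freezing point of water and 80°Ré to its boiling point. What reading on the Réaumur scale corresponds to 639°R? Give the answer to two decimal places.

First in Celsius: (639 - 491.67) × 5/9 = 81.8500°C.
Linearly onto the Réaumur scale: 0 + (81.8500 / 100) × (80 - 0) = 65.48°Ré.

65.48°Ré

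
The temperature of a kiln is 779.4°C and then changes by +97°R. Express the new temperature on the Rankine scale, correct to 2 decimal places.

The 97°R change is an interval, so only the factor 5/9 applies: +97 × 5/9 = +53.8889°C.
Final Celsius temperature: 779.4000 + 53.8889 = 833.2889°C.
In Rankine: 833.2889 × 1.8 + 491.67 = 1991.59°R.

1991.59°R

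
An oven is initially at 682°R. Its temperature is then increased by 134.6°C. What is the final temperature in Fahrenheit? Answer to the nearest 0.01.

Initial temperature in Celsius: (682 - 491.67) × 5/9 = 105.7389°C.
Final Celsius temperature: 105.7389 + 134.6000 = 240.3389°C.
In Fahrenheit: 240.3389 × 1.8 + 32 = 464.61°F.

464.61°F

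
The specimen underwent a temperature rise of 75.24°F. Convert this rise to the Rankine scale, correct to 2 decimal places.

Fahrenheit and Rankine degrees are the same size, so the interval is unchanged: 75.24.

75.24°R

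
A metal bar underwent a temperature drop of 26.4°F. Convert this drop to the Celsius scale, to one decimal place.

14.7°C

For a temperature interval the offset drops out; only the factor 5/9 applies.
26.4 × 5/9 = 14.7.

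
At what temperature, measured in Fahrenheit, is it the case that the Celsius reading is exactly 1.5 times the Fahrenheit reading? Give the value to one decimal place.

Let F be the Fahrenheit reading. The Celsius reading is C = 5/9·F - 17.7778.
Require C = 1.5·F: 5/9·F - 17.7778 = 1.5·F.
(-17/18)·F = 17.7778  ⇒  F = -18.8.

-18.8°F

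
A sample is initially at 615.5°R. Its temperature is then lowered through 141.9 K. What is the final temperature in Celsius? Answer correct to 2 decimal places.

Initial temperature in Celsius: (615.5 - 491.67) × 5/9 = 68.7944°C.
The 141.9 K change is an interval; Kelvin and Celsius degrees are the same size, so ΔC = -141.9°C.
Final Celsius temperature: 68.7944 - 141.9000 = -73.1056°C.

-73.11°C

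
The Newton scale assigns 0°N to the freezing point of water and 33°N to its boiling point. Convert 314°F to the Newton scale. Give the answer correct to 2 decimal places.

First in Celsius: (314 - 32) × 5/9 = 156.6667°C.
Linearly onto the Newton scale: 0 + (156.6667 / 100) × (33 - 0) = 51.70°N.

51.70°N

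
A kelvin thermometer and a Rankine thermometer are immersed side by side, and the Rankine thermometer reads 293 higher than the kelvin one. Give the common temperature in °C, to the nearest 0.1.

Let x be the kelvin reading; then the Rankine reading is 1.8·x.
(1.8·x) - x = 293  ⇒  (0.8)·x = 293  ⇒  x = 366.2500 K.
In Celsius: 366.25 - 273.15 = 93.1°C.

93.1°C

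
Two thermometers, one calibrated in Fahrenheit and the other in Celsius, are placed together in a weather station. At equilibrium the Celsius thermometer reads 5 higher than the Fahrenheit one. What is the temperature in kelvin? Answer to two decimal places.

226.90 K

Let x be the Fahrenheit reading; then the Celsius reading is 5/9·x - 17.7778.
(5/9·x - 17.7778) - x = 5  ⇒  (-4/9)·x = 22.7778  ⇒  x = -51.2500°F.
In Celsius: (-51.25 - 32) × 5/9 = -46.2500°C.
In kelvin: -46.2500 + 273.15 = 226.90 K.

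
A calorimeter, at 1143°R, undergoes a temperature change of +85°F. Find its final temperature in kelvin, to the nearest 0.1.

682.2 K

Initial temperature in Celsius: (1143 - 491.67) × 5/9 = 361.8500°C.
The 85°F change is an interval, so only the factor 5/9 applies: +85 × 5/9 = +47.2222°C.
Final Celsius temperature: 361.8500 + 47.2222 = 409.0722°C.
In kelvin: 409.0722 + 273.15 = 682.2 K.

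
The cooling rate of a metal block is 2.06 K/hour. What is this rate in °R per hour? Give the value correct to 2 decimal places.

3.71 °R/hour

Since only a temperature interval is involved, the additive offset between the scales drops out.
A change of 1 K is a change of 1.8°R, so 2.06 × 1.8 = 3.71.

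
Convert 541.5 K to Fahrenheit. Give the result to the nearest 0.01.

515.03°F

In Celsius: 541.5 - 273.15 = 268.3500°C.
In Fahrenheit: 268.3500 × 1.8 + 32 = 515.03°F.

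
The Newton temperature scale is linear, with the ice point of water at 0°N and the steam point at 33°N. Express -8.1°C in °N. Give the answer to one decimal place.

-2.7°N

Linearly onto the Newton scale: 0 + (-8.1000 / 100) × (33 - 0) = -2.7°N.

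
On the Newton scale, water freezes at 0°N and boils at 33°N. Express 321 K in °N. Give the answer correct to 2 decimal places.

First in Celsius: 321 - 273.15 = 47.8500°C.
Linearly onto the Newton scale: 0 + (47.8500 / 100) × (33 - 0) = 15.79°N.

15.79°N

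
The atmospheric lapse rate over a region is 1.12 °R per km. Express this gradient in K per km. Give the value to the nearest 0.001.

Since only a temperature interval is involved, the additive offset between the scales drops out.
A change of 1°R is a change of 5/9 K, so 1.12 × 5/9 = 0.622.

0.622 K/km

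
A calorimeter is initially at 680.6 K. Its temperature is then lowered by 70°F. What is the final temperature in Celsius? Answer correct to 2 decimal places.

Initial temperature in Celsius: 680.6 - 273.15 = 407.4500°C.
The 70°F change is an interval, so only the factor 5/9 applies: -70 × 5/9 = -38.8889°C.
Final Celsius temperature: 407.4500 - 38.8889 = 368.5611°C.

368.56°C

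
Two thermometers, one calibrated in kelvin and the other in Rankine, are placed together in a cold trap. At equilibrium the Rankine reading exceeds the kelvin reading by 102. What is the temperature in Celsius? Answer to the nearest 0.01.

-145.65°C

Let x be the kelvin reading; then the Rankine reading is 1.8·x.
(1.8·x) - x = 102  ⇒  (0.8)·x = 102  ⇒  x = 127.5000 K.
In Celsius: 127.5 - 273.15 = -145.65°C.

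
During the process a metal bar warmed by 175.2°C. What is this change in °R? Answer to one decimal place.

315.4°R

An interval of 1°C corresponds to 1.8°R.
175.2 × 1.8 = 315.4.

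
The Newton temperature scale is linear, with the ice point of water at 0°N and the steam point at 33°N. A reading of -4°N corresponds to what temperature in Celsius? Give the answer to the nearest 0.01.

Linear interpolation between the fixed points: C = (-4 - 0) × 100 / (33 - 0) = -12.1212°C.

-12.12°C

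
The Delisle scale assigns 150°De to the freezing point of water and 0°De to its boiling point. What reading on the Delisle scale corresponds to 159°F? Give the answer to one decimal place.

First in Celsius: (159 - 32) × 5/9 = 70.5556°C.
Linearly onto the Delisle scale: 150 + (70.5556 / 100) × (0 - 150) = 44.2°De.

44.2°De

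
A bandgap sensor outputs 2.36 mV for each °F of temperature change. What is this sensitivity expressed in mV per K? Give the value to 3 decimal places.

Since only a temperature interval is involved, the additive offset between the scales drops out.
A change of 1 K is a change of 1.8°F, so per K the value is 2.36 × 1.8 = 4.248.

4.248 mV per K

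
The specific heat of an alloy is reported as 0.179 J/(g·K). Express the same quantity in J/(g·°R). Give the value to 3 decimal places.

0.099 J/(g·°R)

Since only a temperature interval is involved, the additive offset between the scales drops out.
A change of 1°R is a change of 5/9 K, so per °R the value is 0.179 × 5/9 = 0.099.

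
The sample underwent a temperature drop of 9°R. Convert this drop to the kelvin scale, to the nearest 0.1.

5.0 K

An interval of 1°R corresponds to 5/9 K.
9 × 5/9 = 5.0.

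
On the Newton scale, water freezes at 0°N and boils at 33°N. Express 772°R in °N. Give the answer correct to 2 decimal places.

51.39°N

First in Celsius: (772 - 491.67) × 5/9 = 155.7389°C.
Linearly onto the Newton scale: 0 + (155.7389 / 100) × (33 - 0) = 51.39°N.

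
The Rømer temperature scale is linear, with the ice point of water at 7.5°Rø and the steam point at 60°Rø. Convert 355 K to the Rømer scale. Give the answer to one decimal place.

50.5°Rø

First in Celsius: 355 - 273.15 = 81.8500°C.
Linearly onto the Rømer scale: 7.5 + (81.8500 / 100) × (60 - 7.5) = 50.5°Rø.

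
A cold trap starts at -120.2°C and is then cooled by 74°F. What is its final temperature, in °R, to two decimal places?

201.31°R

The 74°F change is an interval, so only the factor 5/9 applies: -74 × 5/9 = -41.1111°C.
Final Celsius temperature: -120.2000 - 41.1111 = -161.3111°C.
In Rankine: -161.3111 × 1.8 + 491.67 = 201.31°R.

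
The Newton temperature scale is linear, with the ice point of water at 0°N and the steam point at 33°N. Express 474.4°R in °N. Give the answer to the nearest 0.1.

First in Celsius: (474.4 - 491.67) × 5/9 = -9.5944°C.
Linearly onto the Newton scale: 0 + (-9.5944 / 100) × (33 - 0) = -3.2°N.

-3.2°N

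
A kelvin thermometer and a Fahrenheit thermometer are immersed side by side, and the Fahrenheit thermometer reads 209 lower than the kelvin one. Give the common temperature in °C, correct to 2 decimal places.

Let x be the kelvin reading; then the Fahrenheit reading is 1.8·x - 459.67.
(1.8·x - 459.67) - x = -209  ⇒  (0.8)·x = 250.67  ⇒  x = 313.3375 K.
In Celsius: 313.3375 - 273.15 = 40.19°C.

40.19°C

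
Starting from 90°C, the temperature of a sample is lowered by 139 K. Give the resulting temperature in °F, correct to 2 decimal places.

-56.20°F

The 139 K change is an interval; Kelvin and Celsius degrees are the same size, so ΔC = -139°C.
Final Celsius temperature: 90.0000 - 139.0000 = -49.0000°C.
In Fahrenheit: -49.0000 × 1.8 + 32 = -56.20°F.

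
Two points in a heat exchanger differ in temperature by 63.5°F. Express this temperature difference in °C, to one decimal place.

For a temperature interval the offset drops out; only the factor 5/9 applies.
63.5 × 5/9 = 35.3.

35.3°C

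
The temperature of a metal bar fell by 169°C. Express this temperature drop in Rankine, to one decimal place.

304.2°R

An interval of 1°C corresponds to 1.8°R.
169 × 1.8 = 304.2.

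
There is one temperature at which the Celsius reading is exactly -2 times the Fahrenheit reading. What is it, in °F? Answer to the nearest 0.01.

6.96°F

Let F be the Fahrenheit reading. The Celsius reading is C = 5/9·F - 17.7778.
Require C = -2·F: 5/9·F - 17.7778 = -2·F.
(23/9)·F = 17.7778  ⇒  F = 6.96.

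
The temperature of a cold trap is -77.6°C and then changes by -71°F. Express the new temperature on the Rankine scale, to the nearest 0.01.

280.99°R

The 71°F change is an interval, so only the factor 5/9 applies: -71 × 5/9 = -39.4444°C.
Final Celsius temperature: -77.6000 - 39.4444 = -117.0444°C.
In Rankine: -117.0444 × 1.8 + 491.67 = 280.99°R.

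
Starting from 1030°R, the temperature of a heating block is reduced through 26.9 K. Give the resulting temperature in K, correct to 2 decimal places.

Initial temperature in Celsius: (1030 - 491.67) × 5/9 = 299.0722°C.
The 26.9 K change is an interval; Kelvin and Celsius degrees are the same size, so ΔC = -26.9°C.
Final Celsius temperature: 299.0722 - 26.9000 = 272.1722°C.
In kelvin: 272.1722 + 273.15 = 545.32 K.

545.32 K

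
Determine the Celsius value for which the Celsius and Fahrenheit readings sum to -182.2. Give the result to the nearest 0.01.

Let C be the Celsius reading. The Fahrenheit reading is F = 1.8·C + 32.
Require C + F = -182.2: (2.8)·C + 32 = -182.2.
C = (-182.2 - 32) / (2.8) = -76.50.

-76.50°C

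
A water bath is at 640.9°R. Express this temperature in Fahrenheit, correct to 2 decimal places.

In Celsius: (640.9 - 491.67) × 5/9 = 82.9056°C.
In Fahrenheit: 82.9056 × 1.8 + 32 = 181.23°F.

181.23°F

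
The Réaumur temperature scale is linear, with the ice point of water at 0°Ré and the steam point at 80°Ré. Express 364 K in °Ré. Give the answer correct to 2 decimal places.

72.68°Ré

First in Celsius: 364 - 273.15 = 90.8500°C.
Linearly onto the Réaumur scale: 0 + (90.8500 / 100) × (80 - 0) = 72.68°Ré.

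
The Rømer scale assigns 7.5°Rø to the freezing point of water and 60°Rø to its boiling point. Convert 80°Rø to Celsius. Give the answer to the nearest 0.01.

Linear interpolation between the fixed points: C = (80 - 7.5) × 100 / (60 - 7.5) = 138.0952°C.

138.10°C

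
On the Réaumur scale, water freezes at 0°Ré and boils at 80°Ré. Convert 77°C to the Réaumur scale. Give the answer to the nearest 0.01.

Linearly onto the Réaumur scale: 0 + (77.0000 / 100) × (80 - 0) = 61.60°Ré.

61.60°Ré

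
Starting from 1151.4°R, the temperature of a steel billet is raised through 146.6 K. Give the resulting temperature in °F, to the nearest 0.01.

Initial temperature in Celsius: (1151.4 - 491.67) × 5/9 = 366.5167°C.
The 146.6 K change is an interval; Kelvin and Celsius degrees are the same size, so ΔC = +146.6°C.
Final Celsius temperature: 366.5167 + 146.6000 = 513.1167°C.
In Fahrenheit: 513.1167 × 1.8 + 32 = 955.61°F.

955.61°F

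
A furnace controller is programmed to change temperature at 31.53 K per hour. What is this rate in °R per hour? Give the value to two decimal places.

The quantity depends on a temperature interval, so only the ratio of degree sizes applies; the offset between the scales is irrelevant.
A change of 1 K is a change of 1.8°R, so 31.53 × 1.8 = 56.75.

56.75 °R/hour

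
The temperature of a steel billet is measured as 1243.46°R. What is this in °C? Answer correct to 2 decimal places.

417.66°C

In Celsius: (1243.46 - 491.67) × 5/9 = 417.6611°C.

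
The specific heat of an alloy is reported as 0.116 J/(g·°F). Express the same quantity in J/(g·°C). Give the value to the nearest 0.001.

0.209 J/(g·°C)

The quantity depends on a temperature interval, so only the ratio of degree sizes applies; the offset between the scales is irrelevant.
A change of 1°C is a change of 1.8°F, so per °C the value is 0.116 × 1.8 = 0.209.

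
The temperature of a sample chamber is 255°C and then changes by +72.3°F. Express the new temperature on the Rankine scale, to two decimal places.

1022.97°R

The 72.3°F change is an interval, so only the factor 5/9 applies: +72.3 × 5/9 = +40.1667°C.
Final Celsius temperature: 255.0000 + 40.1667 = 295.1667°C.
In Rankine: 295.1667 × 1.8 + 491.67 = 1022.97°R.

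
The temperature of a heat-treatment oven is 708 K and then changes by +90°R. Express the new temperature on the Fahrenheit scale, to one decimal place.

904.7°F

Initial temperature in Celsius: 708 - 273.15 = 434.8500°C.
The 90°R change is an interval, so only the factor 5/9 applies: +90 × 5/9 = +50.0000°C.
Final Celsius temperature: 434.8500 + 50.0000 = 484.8500°C.
In Fahrenheit: 484.8500 × 1.8 + 32 = 904.7°F.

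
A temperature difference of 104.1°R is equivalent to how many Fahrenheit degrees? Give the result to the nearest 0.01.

Rankine and Fahrenheit degrees are the same size, so the interval is unchanged: 104.10.

104.10°F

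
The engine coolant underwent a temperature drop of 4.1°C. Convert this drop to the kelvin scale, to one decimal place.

Celsius and kelvin degrees are the same size, so the interval is unchanged: 4.1.

4.1 K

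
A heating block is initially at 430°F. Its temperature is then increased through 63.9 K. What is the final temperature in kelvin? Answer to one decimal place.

Initial temperature in Celsius: (430 - 32) × 5/9 = 221.1111°C.
The 63.9 K change is an interval; Kelvin and Celsius degrees are the same size, so ΔC = +63.9°C.
Final Celsius temperature: 221.1111 + 63.9000 = 285.0111°C.
In kelvin: 285.0111 + 273.15 = 558.2 K.

558.2 K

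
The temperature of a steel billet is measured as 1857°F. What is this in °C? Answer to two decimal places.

1013.89°C

In Celsius: (1857 - 32) × 5/9 = 1013.8889°C.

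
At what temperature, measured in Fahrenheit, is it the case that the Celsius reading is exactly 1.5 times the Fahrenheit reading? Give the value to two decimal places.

Let F be the Fahrenheit reading. The Celsius reading is C = 5/9·F - 17.7778.
Require C = 1.5·F: 5/9·F - 17.7778 = 1.5·F.
(-17/18)·F = 17.7778  ⇒  F = -18.82.

-18.82°F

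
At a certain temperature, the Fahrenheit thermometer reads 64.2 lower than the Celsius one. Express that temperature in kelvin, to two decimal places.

152.90 K

Let x be the Celsius reading; then the Fahrenheit reading is 1.8·x + 32.
(1.8·x + 32) - x = -64.2  ⇒  (0.8)·x = -96.2  ⇒  x = -120.2500°C.
In kelvin: -120.2500 + 273.15 = 152.90 K.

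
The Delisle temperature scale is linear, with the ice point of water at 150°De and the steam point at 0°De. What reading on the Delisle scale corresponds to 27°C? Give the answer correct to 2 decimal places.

109.50°De

Linearly onto the Delisle scale: 150 + (27.0000 / 100) × (0 - 150) = 109.50°De.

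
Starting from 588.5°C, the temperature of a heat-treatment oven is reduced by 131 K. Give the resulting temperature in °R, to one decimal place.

1315.2°R

The 131 K change is an interval; Kelvin and Celsius degrees are the same size, so ΔC = -131°C.
Final Celsius temperature: 588.5000 - 131.0000 = 457.5000°C.
In Rankine: 457.5000 × 1.8 + 491.67 = 1315.2°R.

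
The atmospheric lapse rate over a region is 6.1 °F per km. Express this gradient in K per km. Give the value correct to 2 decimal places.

3.39 K/km

Since only a temperature interval is involved, the additive offset between the scales drops out.
A change of 1°F is a change of 5/9 K, so 6.1 × 5/9 = 3.39.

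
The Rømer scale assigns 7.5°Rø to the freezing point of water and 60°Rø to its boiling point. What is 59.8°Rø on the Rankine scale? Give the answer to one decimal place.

Linear interpolation between the fixed points: C = (59.8 - 7.5) × 100 / (60 - 7.5) = 99.6190°C.
Then 99.6190 × 1.8 + 491.67 = 671.0°R.

671.0°R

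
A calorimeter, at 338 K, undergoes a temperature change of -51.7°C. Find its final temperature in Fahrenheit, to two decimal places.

Initial temperature in Celsius: 338 - 273.15 = 64.8500°C.
Final Celsius temperature: 64.8500 - 51.7000 = 13.1500°C.
In Fahrenheit: 13.1500 × 1.8 + 32 = 55.67°F.

55.67°F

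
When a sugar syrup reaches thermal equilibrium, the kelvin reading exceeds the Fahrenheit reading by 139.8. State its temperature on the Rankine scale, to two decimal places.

Let x be the kelvin reading; then the Fahrenheit reading is 1.8·x - 459.67.
(1.8·x - 459.67) - x = -139.8  ⇒  (0.8)·x = 319.87  ⇒  x = 399.8375 K.
In Celsius: 399.8375 - 273.15 = 126.6875°C.
In Rankine: 126.6875 × 1.8 + 491.67 = 719.71°R.

719.71°R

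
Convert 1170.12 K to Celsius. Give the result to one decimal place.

In Celsius: 1170.12 - 273.15 = 896.9700°C.

897.0°C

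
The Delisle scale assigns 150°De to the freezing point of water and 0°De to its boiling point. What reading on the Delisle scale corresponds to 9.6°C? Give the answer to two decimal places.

135.60°De

Linearly onto the Delisle scale: 150 + (9.6000 / 100) × (0 - 150) = 135.60°De.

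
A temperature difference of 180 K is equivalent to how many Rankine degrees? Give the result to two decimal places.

324.00°R

For a temperature interval the offset drops out; only the factor 1.8 applies.
180 × 1.8 = 324.00.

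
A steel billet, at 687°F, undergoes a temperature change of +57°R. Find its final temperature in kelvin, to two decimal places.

668.71 K

Initial temperature in Celsius: (687 - 32) × 5/9 = 363.8889°C.
The 57°R change is an interval, so only the factor 5/9 applies: +57 × 5/9 = +31.6667°C.
Final Celsius temperature: 363.8889 + 31.6667 = 395.5556°C.
In kelvin: 395.5556 + 273.15 = 668.71 K.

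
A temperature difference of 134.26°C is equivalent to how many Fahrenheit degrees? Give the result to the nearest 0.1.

241.7°F

Only the scale ratio 1.8 matters for a change in temperature.
134.26 × 1.8 = 241.7.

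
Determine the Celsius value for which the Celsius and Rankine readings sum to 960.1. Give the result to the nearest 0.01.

Let C be the Celsius reading. The Rankine reading is R = 1.8·C + 491.67.
Require C + R = 960.1: (2.8)·C + 491.67 = 960.1.
C = (960.1 - 491.67) / (2.8) = 167.30.

167.30°C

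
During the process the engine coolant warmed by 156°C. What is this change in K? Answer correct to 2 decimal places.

Celsius and kelvin degrees are the same size, so the interval is unchanged: 156.00.

156.00 K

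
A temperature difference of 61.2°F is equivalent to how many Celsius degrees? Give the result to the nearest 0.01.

34.00°C

Only the scale ratio 5/9 matters for a change in temperature.
61.2 × 5/9 = 34.00.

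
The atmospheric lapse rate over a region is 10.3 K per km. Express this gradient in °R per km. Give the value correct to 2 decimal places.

18.54 °R/km

The quantity depends on a temperature interval, so only the ratio of degree sizes applies; the offset between the scales is irrelevant.
A change of 1 K is a change of 1.8°R, so 10.3 × 1.8 = 18.54.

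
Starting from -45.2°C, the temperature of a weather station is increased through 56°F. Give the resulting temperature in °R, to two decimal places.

466.31°R

The 56°F change is an interval, so only the factor 5/9 applies: +56 × 5/9 = +31.1111°C.
Final Celsius temperature: -45.2000 + 31.1111 = -14.0889°C.
In Rankine: -14.0889 × 1.8 + 491.67 = 466.31°R.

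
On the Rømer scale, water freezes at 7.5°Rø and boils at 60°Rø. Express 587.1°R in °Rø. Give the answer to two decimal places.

First in Celsius: (587.1 - 491.67) × 5/9 = 53.0167°C.
Linearly onto the Rømer scale: 7.5 + (53.0167 / 100) × (60 - 7.5) = 35.33°Rø.

35.33°Rø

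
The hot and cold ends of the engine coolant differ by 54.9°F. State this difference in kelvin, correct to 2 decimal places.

For a temperature interval the offset drops out; only the factor 5/9 applies.
54.9 × 5/9 = 30.50.

30.50 K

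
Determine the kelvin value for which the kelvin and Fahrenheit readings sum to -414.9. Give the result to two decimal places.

15.99 K

Let K be the kelvin reading. The Fahrenheit reading is F = 1.8·K - 459.67.
Require K + F = -414.9: (2.8)·K - 459.67 = -414.9.
K = (-414.9 + 459.67) / (2.8) = 15.99.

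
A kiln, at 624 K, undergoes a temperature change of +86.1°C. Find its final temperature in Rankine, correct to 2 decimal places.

Initial temperature in Celsius: 624 - 273.15 = 350.8500°C.
Final Celsius temperature: 350.8500 + 86.1000 = 436.9500°C.
In Rankine: 436.9500 × 1.8 + 491.67 = 1278.18°R.

1278.18°R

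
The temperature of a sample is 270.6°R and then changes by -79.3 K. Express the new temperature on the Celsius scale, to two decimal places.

Initial temperature in Celsius: (270.6 - 491.67) × 5/9 = -122.8167°C.
The 79.3 K change is an interval; Kelvin and Celsius degrees are the same size, so ΔC = -79.3°C.
Final Celsius temperature: -122.8167 - 79.3000 = -202.1167°C.

-202.12°C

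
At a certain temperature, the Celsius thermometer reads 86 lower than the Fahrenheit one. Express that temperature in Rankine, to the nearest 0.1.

613.2°R

Let x be the Fahrenheit reading; then the Celsius reading is 5/9·x - 17.7778.
(5/9·x - 17.7778) - x = -86  ⇒  (-4/9)·x = -68.2222  ⇒  x = 153.5000°F.
In Celsius: (153.5 - 32) × 5/9 = 67.5000°C.
In Rankine: 67.5000 × 1.8 + 491.67 = 613.2°R.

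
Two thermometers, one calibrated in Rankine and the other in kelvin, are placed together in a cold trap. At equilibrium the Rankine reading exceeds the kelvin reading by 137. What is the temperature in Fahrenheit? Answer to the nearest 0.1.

Let x be the Rankine reading; then the kelvin reading is 5/9·x.
(5/9·x) - x = -137  ⇒  (-4/9)·x = -137  ⇒  x = 308.2500°R.
In Celsius: (308.25 - 491.67) × 5/9 = -101.9000°C.
In Fahrenheit: -101.9000 × 1.8 + 32 = -151.4°F.

-151.4°F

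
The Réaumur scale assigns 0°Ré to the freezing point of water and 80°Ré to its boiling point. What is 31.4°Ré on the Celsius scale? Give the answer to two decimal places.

Linear interpolation between the fixed points: C = (31.4 - 0) × 100 / (80 - 0) = 39.2500°C.

39.25°C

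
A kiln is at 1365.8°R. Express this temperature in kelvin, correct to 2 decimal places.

In Celsius: (1365.8 - 491.67) × 5/9 = 485.6278°C.
In kelvin: 485.6278 + 273.15 = 758.78 K.

758.78 K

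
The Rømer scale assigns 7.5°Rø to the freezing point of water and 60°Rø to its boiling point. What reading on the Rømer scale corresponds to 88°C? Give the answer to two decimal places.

Linearly onto the Rømer scale: 7.5 + (88.0000 / 100) × (60 - 7.5) = 53.70°Rø.

53.70°Rø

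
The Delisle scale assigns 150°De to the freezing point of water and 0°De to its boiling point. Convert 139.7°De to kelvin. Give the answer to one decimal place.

280.0 K

Linear interpolation between the fixed points: C = (139.7 - 150) × 100 / (0 - 150) = 6.8667°C.
Then 6.8667 + 273.15 = 280.0 K.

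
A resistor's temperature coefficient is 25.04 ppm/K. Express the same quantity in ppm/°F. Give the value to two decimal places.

13.91 ppm/°F

The quantity depends on a temperature interval, so only the ratio of degree sizes applies; the offset between the scales is irrelevant.
A change of 1°F is a change of 5/9 K, so per °F the value is 25.04 × 5/9 = 13.91.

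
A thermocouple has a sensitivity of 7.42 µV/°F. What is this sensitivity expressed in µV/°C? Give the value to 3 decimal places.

Since only a temperature interval is involved, the additive offset between the scales drops out.
A change of 1°C is a change of 1.8°F, so per °C the value is 7.42 × 1.8 = 13.356.

13.356 µV/°C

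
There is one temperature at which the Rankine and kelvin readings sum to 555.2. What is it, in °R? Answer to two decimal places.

Let R be the Rankine reading. The kelvin reading is K = 5/9·R.
Require R + K = 555.2: (14/9)·R = 555.2.
R = (555.2) / (14/9) = 356.91.

356.91°R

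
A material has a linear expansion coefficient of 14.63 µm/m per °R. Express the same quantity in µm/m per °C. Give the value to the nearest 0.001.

26.334 µm/m per °C

Since only a temperature interval is involved, the additive offset between the scales drops out.
A change of 1°C is a change of 1.8°R, so per °C the value is 14.63 × 1.8 = 26.334.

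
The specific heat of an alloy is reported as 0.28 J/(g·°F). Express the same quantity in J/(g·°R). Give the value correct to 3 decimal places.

0.280 J/(g·°R)

The quantity depends on a temperature interval, so only the ratio of degree sizes applies; the offset between the scales is irrelevant.
A change of 1°R is a change of 1°F, so per °R the value is 0.28 × 1 = 0.280.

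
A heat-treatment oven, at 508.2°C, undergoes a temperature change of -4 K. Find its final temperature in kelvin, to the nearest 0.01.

The 4 K change is an interval; Kelvin and Celsius degrees are the same size, so ΔC = -4°C.
Final Celsius temperature: 508.2000 - 4.0000 = 504.2000°C.
In kelvin: 504.2000 + 273.15 = 777.35 K.

777.35 K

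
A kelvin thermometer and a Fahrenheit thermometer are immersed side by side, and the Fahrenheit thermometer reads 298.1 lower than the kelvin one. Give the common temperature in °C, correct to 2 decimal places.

-71.19°C

Let x be the kelvin reading; then the Fahrenheit reading is 1.8·x - 459.67.
(1.8·x - 459.67) - x = -298.1  ⇒  (0.8)·x = 161.57  ⇒  x = 201.9625 K.
In Celsius: 201.9625 - 273.15 = -71.19°C.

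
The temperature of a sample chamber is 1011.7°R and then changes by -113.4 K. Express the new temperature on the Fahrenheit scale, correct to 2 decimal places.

Initial temperature in Celsius: (1011.7 - 491.67) × 5/9 = 288.9056°C.
The 113.4 K change is an interval; Kelvin and Celsius degrees are the same size, so ΔC = -113.4°C.
Final Celsius temperature: 288.9056 - 113.4000 = 175.5056°C.
In Fahrenheit: 175.5056 × 1.8 + 32 = 347.91°F.

347.91°F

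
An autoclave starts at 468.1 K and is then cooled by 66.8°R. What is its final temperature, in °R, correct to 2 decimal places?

775.78°R

Initial temperature in Celsius: 468.1 - 273.15 = 194.9500°C.
The 66.8°R change is an interval, so only the factor 5/9 applies: -66.8 × 5/9 = -37.1111°C.
Final Celsius temperature: 194.9500 - 37.1111 = 157.8389°C.
In Rankine: 157.8389 × 1.8 + 491.67 = 775.78°R.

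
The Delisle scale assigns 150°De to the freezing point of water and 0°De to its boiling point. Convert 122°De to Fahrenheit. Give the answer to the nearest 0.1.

Linear interpolation between the fixed points: C = (122 - 150) × 100 / (0 - 150) = 18.6667°C.
Then 18.6667 × 1.8 + 32 = 65.6°F.

65.6°F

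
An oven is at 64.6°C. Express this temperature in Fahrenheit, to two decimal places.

In Fahrenheit: 64.6000 × 1.8 + 32 = 148.28°F.

148.28°F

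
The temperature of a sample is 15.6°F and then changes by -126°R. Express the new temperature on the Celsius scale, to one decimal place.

-79.1°C

Initial temperature in Celsius: (15.6 - 32) × 5/9 = -9.1111°C.
The 126°R change is an interval, so only the factor 5/9 applies: -126 × 5/9 = -70.0000°C.
Final Celsius temperature: -9.1111 - 70.0000 = -79.1111°C.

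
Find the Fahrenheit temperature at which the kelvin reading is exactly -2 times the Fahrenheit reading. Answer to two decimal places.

-99.93°F

Let F be the Fahrenheit reading. The kelvin reading is K = 5/9·F + 255.372.
Require K = -2·F: 5/9·F + 255.372 = -2·F.
(23/9)·F = -255.372  ⇒  F = -99.93.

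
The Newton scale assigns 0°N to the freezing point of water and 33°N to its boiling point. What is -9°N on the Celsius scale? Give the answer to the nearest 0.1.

-27.3°C

Linear interpolation between the fixed points: C = (-9 - 0) × 100 / (33 - 0) = -27.2727°C.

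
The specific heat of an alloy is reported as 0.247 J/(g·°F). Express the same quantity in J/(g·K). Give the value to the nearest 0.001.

0.445 J/(g·K)

Since only a temperature interval is involved, the additive offset between the scales drops out.
A change of 1 K is a change of 1.8°F, so per K the value is 0.247 × 1.8 = 0.445.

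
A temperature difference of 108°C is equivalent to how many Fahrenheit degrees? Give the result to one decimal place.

An interval of 1°C corresponds to 1.8°F.
108 × 1.8 = 194.4.

194.4°F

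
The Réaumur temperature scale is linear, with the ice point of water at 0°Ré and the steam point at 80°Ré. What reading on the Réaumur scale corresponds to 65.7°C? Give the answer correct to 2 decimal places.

52.56°Ré

Linearly onto the Réaumur scale: 0 + (65.7000 / 100) × (80 - 0) = 52.56°Ré.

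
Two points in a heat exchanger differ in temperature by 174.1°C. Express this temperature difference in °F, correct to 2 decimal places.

For a temperature interval the offset drops out; only the factor 1.8 applies.
174.1 × 1.8 = 313.38.

313.38°F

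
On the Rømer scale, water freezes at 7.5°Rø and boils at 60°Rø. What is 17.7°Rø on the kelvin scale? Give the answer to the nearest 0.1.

292.6 K

Linear interpolation between the fixed points: C = (17.7 - 7.5) × 100 / (60 - 7.5) = 19.4286°C.
Then 19.4286 + 273.15 = 292.6 K.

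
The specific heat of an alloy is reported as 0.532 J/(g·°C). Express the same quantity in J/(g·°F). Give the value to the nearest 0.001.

The quantity depends on a temperature interval, so only the ratio of degree sizes applies; the offset between the scales is irrelevant.
A change of 1°F is a change of 5/9°C, so per °F the value is 0.532 × 5/9 = 0.296.

0.296 J/(g·°F)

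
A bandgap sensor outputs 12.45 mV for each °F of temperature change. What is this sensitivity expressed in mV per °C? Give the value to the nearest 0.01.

22.41 mV per °C

Since only a temperature interval is involved, the additive offset between the scales drops out.
A change of 1°C is a change of 1.8°F, so per °C the value is 12.45 × 1.8 = 22.41.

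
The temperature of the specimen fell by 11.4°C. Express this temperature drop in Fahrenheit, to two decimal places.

20.52°F

Only the scale ratio 1.8 matters for a change in temperature.
11.4 × 1.8 = 20.52.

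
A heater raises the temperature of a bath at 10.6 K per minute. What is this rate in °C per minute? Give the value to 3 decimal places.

Since only a temperature interval is involved, the additive offset between the scales drops out.
A change of 1 K is a change of 1°C, so 10.6 × 1 = 10.600.

10.600 °C/minute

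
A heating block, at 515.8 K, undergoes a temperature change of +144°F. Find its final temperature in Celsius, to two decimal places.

Initial temperature in Celsius: 515.8 - 273.15 = 242.6500°C.
The 144°F change is an interval, so only the factor 5/9 applies: +144 × 5/9 = +80.0000°C.
Final Celsius temperature: 242.6500 + 80.0000 = 322.6500°C.

322.65°C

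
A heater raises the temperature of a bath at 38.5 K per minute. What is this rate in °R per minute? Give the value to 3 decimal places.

The quantity depends on a temperature interval, so only the ratio of degree sizes applies; the offset between the scales is irrelevant.
A change of 1 K is a change of 1.8°R, so 38.5 × 1.8 = 69.300.

69.300 °R/minute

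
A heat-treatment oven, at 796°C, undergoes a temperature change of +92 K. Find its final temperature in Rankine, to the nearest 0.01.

2090.07°R

The 92 K change is an interval; Kelvin and Celsius degrees are the same size, so ΔC = +92°C.
Final Celsius temperature: 796.0000 + 92.0000 = 888.0000°C.
In Rankine: 888.0000 × 1.8 + 491.67 = 2090.07°R.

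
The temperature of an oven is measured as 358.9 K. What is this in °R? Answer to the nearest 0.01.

In Celsius: 358.9 - 273.15 = 85.7500°C.
In Rankine: 85.7500 × 1.8 + 491.67 = 646.02°R.

646.02°R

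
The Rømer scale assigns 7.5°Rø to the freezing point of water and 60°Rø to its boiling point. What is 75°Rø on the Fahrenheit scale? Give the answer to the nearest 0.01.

263.43°F

Linear interpolation between the fixed points: C = (75 - 7.5) × 100 / (60 - 7.5) = 128.5714°C.
Then 128.5714 × 1.8 + 32 = 263.43°F.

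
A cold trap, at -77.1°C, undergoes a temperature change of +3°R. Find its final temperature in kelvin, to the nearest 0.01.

The 3°R change is an interval, so only the factor 5/9 applies: +3 × 5/9 = +1.6667°C.
Final Celsius temperature: -77.1000 + 1.6667 = -75.4333°C.
In kelvin: -75.4333 + 273.15 = 197.72 K.

197.72 K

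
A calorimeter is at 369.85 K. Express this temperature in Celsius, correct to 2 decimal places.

96.70°C

In Celsius: 369.85 - 273.15 = 96.7000°C.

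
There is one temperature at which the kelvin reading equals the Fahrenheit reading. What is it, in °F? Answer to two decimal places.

574.59°F

Let F be the Fahrenheit reading. The kelvin reading is K = 5/9·F + 255.372.
Set K = F: 5/9·F + 255.372 = F.
(-4/9)·F = -255.372  ⇒  F = 574.59.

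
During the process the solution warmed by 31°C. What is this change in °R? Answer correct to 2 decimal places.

For a temperature interval the offset drops out; only the factor 1.8 applies.
31 × 1.8 = 55.80.

55.80°R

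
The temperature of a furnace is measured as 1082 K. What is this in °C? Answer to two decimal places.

In Celsius: 1082 - 273.15 = 808.8500°C.

808.85°C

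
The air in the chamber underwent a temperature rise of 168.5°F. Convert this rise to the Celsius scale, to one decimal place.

93.6°C

For a temperature interval the offset drops out; only the factor 5/9 applies.
168.5 × 5/9 = 93.6.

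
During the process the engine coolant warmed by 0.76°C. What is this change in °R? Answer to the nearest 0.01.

Only the scale ratio 1.8 matters for a change in temperature.
0.76 × 1.8 = 1.37.

1.37°R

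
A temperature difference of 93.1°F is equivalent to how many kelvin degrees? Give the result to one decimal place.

An interval of 1°F corresponds to 5/9 K.
93.1 × 5/9 = 51.7.

51.7 K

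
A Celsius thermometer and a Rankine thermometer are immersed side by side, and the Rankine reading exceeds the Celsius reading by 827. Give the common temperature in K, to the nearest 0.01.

Let x be the Celsius reading; then the Rankine reading is 1.8·x + 491.67.
(1.8·x + 491.67) - x = 827  ⇒  (0.8)·x = 335.33  ⇒  x = 419.1625°C.
In kelvin: 419.1625 + 273.15 = 692.31 K.

692.31 K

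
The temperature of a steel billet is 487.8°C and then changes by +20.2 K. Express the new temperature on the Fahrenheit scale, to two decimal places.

The 20.2 K change is an interval; Kelvin and Celsius degrees are the same size, so ΔC = +20.2°C.
Final Celsius temperature: 487.8000 + 20.2000 = 508.0000°C.
In Fahrenheit: 508.0000 × 1.8 + 32 = 946.40°F.

946.40°F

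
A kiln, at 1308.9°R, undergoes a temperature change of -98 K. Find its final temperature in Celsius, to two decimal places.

356.02°C

Initial temperature in Celsius: (1308.9 - 491.67) × 5/9 = 454.0167°C.
The 98 K change is an interval; Kelvin and Celsius degrees are the same size, so ΔC = -98°C.
Final Celsius temperature: 454.0167 - 98.0000 = 356.0167°C.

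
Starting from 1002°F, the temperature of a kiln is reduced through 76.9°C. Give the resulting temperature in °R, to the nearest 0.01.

Initial temperature in Celsius: (1002 - 32) × 5/9 = 538.8889°C.
Final Celsius temperature: 538.8889 - 76.9000 = 461.9889°C.
In Rankine: 461.9889 × 1.8 + 491.67 = 1323.25°R.

1323.25°R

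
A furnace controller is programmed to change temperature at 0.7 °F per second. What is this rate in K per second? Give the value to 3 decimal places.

Since only a temperature interval is involved, the additive offset between the scales drops out.
A change of 1°F is a change of 5/9 K, so 0.7 × 5/9 = 0.389.

0.389 K/second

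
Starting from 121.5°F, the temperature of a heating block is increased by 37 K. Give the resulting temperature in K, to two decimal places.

359.87 K

Initial temperature in Celsius: (121.5 - 32) × 5/9 = 49.7222°C.
The 37 K change is an interval; Kelvin and Celsius degrees are the same size, so ΔC = +37°C.
Final Celsius temperature: 49.7222 + 37.0000 = 86.7222°C.
In kelvin: 86.7222 + 273.15 = 359.87 K.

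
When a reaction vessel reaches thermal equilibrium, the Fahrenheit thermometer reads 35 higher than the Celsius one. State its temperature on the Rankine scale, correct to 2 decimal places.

Let x be the Celsius reading; then the Fahrenheit reading is 1.8·x + 32.
(1.8·x + 32) - x = 35  ⇒  (0.8)·x = 3  ⇒  x = 3.7500°C.
In Rankine: 3.7500 × 1.8 + 491.67 = 498.42°R.

498.42°R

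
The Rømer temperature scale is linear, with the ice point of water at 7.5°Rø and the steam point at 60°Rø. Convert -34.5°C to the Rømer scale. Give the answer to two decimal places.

Linearly onto the Rømer scale: 7.5 + (-34.5000 / 100) × (60 - 7.5) = -10.61°Rø.

-10.61°Rø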